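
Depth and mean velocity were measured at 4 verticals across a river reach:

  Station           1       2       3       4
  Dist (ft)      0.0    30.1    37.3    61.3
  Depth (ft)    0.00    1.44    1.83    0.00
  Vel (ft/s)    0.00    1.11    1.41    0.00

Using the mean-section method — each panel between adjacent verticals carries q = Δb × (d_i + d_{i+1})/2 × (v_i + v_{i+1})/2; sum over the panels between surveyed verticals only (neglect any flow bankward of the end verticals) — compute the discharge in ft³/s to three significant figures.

42.3 ft³/s

Panel 1-2: Δb = 30.1 ft, d̄ = (0.00+1.44)/2 = 0.72, v̄ = (0.00+1.11)/2 = 0.555 → q = 30.1×0.72×0.555 = 12.03 ft³/s
Panel 2-3: Δb = 7.2 ft, d̄ = (1.44+1.83)/2 = 1.635, v̄ = (1.11+1.41)/2 = 1.26 → q = 7.2×1.635×1.26 = 14.83 ft³/s
Panel 3-4: Δb = 24 ft, d̄ = (1.83+0.00)/2 = 0.915, v̄ = (1.41+0.00)/2 = 0.705 → q = 24×0.915×0.705 = 15.48 ft³/s
Q = Σ q = 42.34 ft³/s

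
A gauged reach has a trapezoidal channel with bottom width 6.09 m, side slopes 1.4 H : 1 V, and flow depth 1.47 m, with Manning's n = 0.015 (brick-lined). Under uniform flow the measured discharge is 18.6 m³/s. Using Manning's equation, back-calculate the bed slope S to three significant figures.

A = (b + z·y)·y = (6.09 + 1.4×1.47)×1.47 = 11.98 m²
P = b + 2y√(1+z²) = 6.09 + 2×1.47×√(1+1.4²) = 11.15 m
R = A/P = 11.98/11.15 = 1.074 m
S = (Q·n / (1·A·R^(2/3)))² = (18.6×0.015 / (1×11.98×1.049))² = 0.0004931

0.000493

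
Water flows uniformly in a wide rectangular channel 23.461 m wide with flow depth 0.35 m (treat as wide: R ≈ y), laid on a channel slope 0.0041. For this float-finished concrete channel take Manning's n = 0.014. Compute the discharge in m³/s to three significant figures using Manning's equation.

18.7 m³/s

A = b·y = 23.461 × 0.35 = 8.211 m²
Wide channel: R ≈ y = 0.35 m
Q = (1/n)·A·R^(2/3)·S^(1/2) = (1/0.014) × 8.211 × 0.3500^(2/3) × 0.0041^(1/2) = 18.65 m³/s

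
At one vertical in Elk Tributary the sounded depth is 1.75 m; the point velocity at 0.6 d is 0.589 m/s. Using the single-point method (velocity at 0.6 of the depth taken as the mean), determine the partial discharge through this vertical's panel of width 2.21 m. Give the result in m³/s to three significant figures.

2.28 m³/s

v̄ = v₀.₆ = 0.589 m/s
q = v̄ × d × w = 0.5890 × 1.75 × 2.21 = 2.278 m³/s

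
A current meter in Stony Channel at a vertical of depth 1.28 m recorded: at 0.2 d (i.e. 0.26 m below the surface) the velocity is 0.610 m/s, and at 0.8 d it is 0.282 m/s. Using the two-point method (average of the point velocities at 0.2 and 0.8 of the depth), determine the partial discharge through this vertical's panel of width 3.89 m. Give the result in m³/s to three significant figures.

v̄ = (0.610 + 0.282) / 2 = 0.4460 m/s
q = v̄ × d × w = 0.4460 × 1.28 × 3.89 = 2.221 m³/s

2.22 m³/s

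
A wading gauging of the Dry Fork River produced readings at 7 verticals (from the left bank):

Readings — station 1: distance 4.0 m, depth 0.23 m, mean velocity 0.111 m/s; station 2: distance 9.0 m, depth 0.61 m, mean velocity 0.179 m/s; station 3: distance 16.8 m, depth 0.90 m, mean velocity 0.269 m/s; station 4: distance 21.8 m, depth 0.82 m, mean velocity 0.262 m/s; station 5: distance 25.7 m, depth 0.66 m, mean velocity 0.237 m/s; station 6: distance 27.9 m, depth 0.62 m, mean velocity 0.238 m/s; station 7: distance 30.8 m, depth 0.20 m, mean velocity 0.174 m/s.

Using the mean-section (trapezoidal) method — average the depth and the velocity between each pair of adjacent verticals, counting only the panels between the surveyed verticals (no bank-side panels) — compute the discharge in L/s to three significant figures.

Panel 1-2: Δb = 5 m, d̄ = (0.23+0.61)/2 = 0.42, v̄ = (0.111+0.179)/2 = 0.145 → q = 5×0.42×0.145 = 0.3045 m³/s
Panel 2-3: Δb = 7.8 m, d̄ = (0.61+0.90)/2 = 0.755, v̄ = (0.179+0.269)/2 = 0.224 → q = 7.8×0.755×0.224 = 1.319 m³/s
Panel 3-4: Δb = 5 m, d̄ = (0.90+0.82)/2 = 0.86, v̄ = (0.269+0.262)/2 = 0.2655 → q = 5×0.86×0.2655 = 1.142 m³/s
Panel 4-5: Δb = 3.9 m, d̄ = (0.82+0.66)/2 = 0.74, v̄ = (0.262+0.237)/2 = 0.2495 → q = 3.9×0.74×0.2495 = 0.7201 m³/s
Panel 5-6: Δb = 2.2 m, d̄ = (0.66+0.62)/2 = 0.64, v̄ = (0.237+0.238)/2 = 0.2375 → q = 2.2×0.64×0.2375 = 0.3344 m³/s
Panel 6-7: Δb = 2.9 m, d̄ = (0.62+0.20)/2 = 0.41, v̄ = (0.238+0.174)/2 = 0.206 → q = 2.9×0.41×0.206 = 0.2449 m³/s
Q = Σ q = 4.065 m³/s
= 4.065 × 1000 = 4065 L/s

4060 L/s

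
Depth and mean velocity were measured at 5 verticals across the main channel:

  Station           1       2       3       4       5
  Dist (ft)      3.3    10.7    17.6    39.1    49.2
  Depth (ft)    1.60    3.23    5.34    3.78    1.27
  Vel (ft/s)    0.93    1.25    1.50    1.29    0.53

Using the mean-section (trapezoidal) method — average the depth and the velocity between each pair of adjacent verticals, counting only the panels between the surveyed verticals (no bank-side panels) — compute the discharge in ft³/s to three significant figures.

Panel 1-2: Δb = 7.4 ft, d̄ = (1.60+3.23)/2 = 2.415, v̄ = (0.93+1.25)/2 = 1.09 → q = 7.4×2.415×1.09 = 19.48 ft³/s
Panel 2-3: Δb = 6.9 ft, d̄ = (3.23+5.34)/2 = 4.285, v̄ = (1.25+1.50)/2 = 1.375 → q = 6.9×4.285×1.375 = 40.65 ft³/s
Panel 3-4: Δb = 21.5 ft, d̄ = (5.34+3.78)/2 = 4.56, v̄ = (1.50+1.29)/2 = 1.395 → q = 21.5×4.56×1.395 = 136.8 ft³/s
Panel 4-5: Δb = 10.1 ft, d̄ = (3.78+1.27)/2 = 2.525, v̄ = (1.29+0.53)/2 = 0.91 → q = 10.1×2.525×0.91 = 23.21 ft³/s
Q = Σ q = 220.1 ft³/s

220 ft³/s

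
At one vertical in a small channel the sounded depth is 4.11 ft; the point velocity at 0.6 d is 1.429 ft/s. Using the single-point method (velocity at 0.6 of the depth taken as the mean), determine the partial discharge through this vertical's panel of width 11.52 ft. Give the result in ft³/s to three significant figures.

67.7 ft³/s

v̄ = v₀.₆ = 1.429 ft/s
q = v̄ × d × w = 1.429 × 4.11 × 11.52 = 67.66 ft³/s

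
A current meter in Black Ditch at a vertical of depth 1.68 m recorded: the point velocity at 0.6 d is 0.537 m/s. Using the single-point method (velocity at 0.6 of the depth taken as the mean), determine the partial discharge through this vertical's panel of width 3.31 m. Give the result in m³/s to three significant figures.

v̄ = v₀.₆ = 0.537 m/s
q = v̄ × d × w = 0.5370 × 1.68 × 3.31 = 2.986 m³/s

2.99 m³/s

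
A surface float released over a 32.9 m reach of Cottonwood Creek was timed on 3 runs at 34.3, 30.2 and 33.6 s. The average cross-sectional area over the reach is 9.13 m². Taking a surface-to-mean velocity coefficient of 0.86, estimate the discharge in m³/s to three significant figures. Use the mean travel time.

t̄ = (34.3 + 30.2 + 33.6) / 3 = 32.7 s
v_surface = L / t̄ = 32.9 / 32.7 = 1.006 m/s
v_mean = 0.86 × 1.006 = 0.8653 m/s
Q = A × v_mean = 9.13 × 0.8653 = 7.900 m³/s

7.90 m³/s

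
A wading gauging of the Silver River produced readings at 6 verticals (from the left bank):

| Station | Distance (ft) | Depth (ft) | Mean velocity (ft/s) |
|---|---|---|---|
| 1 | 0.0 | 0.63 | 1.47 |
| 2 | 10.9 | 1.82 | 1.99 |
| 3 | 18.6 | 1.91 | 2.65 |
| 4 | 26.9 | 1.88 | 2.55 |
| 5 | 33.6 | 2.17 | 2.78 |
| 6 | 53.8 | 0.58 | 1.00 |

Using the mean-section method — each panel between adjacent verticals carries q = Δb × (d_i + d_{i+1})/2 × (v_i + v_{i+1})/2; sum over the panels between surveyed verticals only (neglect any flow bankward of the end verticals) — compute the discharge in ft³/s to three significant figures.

Panel 1-2: Δb = 10.9 ft, d̄ = (0.63+1.82)/2 = 1.225, v̄ = (1.47+1.99)/2 = 1.73 → q = 10.9×1.225×1.73 = 23.10 ft³/s
Panel 2-3: Δb = 7.7 ft, d̄ = (1.82+1.91)/2 = 1.865, v̄ = (1.99+2.65)/2 = 2.32 → q = 7.7×1.865×2.32 = 33.32 ft³/s
Panel 3-4: Δb = 8.3 ft, d̄ = (1.91+1.88)/2 = 1.895, v̄ = (2.65+2.55)/2 = 2.6 → q = 8.3×1.895×2.6 = 40.89 ft³/s
Panel 4-5: Δb = 6.7 ft, d̄ = (1.88+2.17)/2 = 2.025, v̄ = (2.55+2.78)/2 = 2.665 → q = 6.7×2.025×2.665 = 36.16 ft³/s
Panel 5-6: Δb = 20.2 ft, d̄ = (2.17+0.58)/2 = 1.375, v̄ = (2.78+1.00)/2 = 1.89 → q = 20.2×1.375×1.89 = 52.49 ft³/s
Q = Σ q = 186.0 ft³/s

186 ft³/s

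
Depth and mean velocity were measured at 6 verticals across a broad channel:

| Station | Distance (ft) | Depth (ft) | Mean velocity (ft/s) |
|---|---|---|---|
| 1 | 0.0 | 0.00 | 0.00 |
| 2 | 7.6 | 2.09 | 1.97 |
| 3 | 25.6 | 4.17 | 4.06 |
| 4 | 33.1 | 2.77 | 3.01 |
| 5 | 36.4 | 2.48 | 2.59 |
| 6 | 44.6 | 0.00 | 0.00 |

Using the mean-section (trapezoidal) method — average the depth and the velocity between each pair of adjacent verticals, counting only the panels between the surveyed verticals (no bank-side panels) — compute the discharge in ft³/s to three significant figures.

307 ft³/s

Panel 1-2: Δb = 7.6 ft, d̄ = (0.00+2.09)/2 = 1.045, v̄ = (0.00+1.97)/2 = 0.985 → q = 7.6×1.045×0.985 = 7.823 ft³/s
Panel 2-3: Δb = 18 ft, d̄ = (2.09+4.17)/2 = 3.13, v̄ = (1.97+4.06)/2 = 3.015 → q = 18×3.13×3.015 = 169.9 ft³/s
Panel 3-4: Δb = 7.5 ft, d̄ = (4.17+2.77)/2 = 3.47, v̄ = (4.06+3.01)/2 = 3.535 → q = 7.5×3.47×3.535 = 92.00 ft³/s
Panel 4-5: Δb = 3.3 ft, d̄ = (2.77+2.48)/2 = 2.625, v̄ = (3.01+2.59)/2 = 2.8 → q = 3.3×2.625×2.8 = 24.26 ft³/s
Panel 5-6: Δb = 8.2 ft, d̄ = (2.48+0.00)/2 = 1.24, v̄ = (2.59+0.00)/2 = 1.295 → q = 8.2×1.24×1.295 = 13.17 ft³/s
Q = Σ q = 307.1 ft³/s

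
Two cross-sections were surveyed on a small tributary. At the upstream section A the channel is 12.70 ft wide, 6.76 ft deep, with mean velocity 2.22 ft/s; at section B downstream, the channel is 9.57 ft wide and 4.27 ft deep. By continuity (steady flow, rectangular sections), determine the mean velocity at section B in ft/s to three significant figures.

4.66 ft/s

Q = A₁V₁ = (12.70×6.76) × 2.22 = 190.6 ft³/s
A₂ = 9.57 × 4.27 = 40.86 ft²
V₂ = Q/A₂ = 190.6/40.86 = 4.664 ft/s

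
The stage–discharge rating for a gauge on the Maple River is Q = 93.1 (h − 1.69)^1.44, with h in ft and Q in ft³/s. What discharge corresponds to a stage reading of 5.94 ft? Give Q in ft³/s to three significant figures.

748 ft³/s

Q = 93.1 × (5.94 − 1.69)^1.44 = 93.1 × 4.25^1.44 = 747.9 ft³/s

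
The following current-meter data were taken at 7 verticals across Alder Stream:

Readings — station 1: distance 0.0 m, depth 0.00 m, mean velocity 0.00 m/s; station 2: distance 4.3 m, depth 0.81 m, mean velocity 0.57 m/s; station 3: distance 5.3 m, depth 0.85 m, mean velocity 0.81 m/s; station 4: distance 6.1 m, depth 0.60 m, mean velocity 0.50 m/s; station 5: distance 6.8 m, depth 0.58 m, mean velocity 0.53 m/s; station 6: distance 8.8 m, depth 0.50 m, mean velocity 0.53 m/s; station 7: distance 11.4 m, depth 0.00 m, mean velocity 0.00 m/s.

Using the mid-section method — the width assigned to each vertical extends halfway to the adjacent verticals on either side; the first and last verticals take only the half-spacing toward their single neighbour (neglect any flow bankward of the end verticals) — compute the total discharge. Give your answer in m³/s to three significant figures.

w_2 = (5.3 − 0.0)/2 = 2.65 m; q_2 = 0.57 × 0.81 × 2.65 = 1.224 m³/s
w_3 = (6.1 − 4.3)/2 = 0.9 m; q_3 = 0.81 × 0.85 × 0.9 = 0.6197 m³/s
w_4 = (6.8 − 5.3)/2 = 0.75 m; q_4 = 0.50 × 0.60 × 0.75 = 0.2250 m³/s
w_5 = (8.8 − 6.1)/2 = 1.35 m; q_5 = 0.53 × 0.58 × 1.35 = 0.4150 m³/s
w_6 = (11.4 − 6.8)/2 = 2.3 m; q_6 = 0.53 × 0.50 × 2.3 = 0.6095 m³/s
Stations 1, 7 contribute zero (depth or velocity is 0).
Q = Σ qᵢ = 3.093 m³/s

3.09 m³/s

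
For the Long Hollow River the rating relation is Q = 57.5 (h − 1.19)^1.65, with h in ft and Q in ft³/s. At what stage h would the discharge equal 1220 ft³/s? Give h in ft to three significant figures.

h − h₀ = (Q/C)^(1/b) = (1220/57.5)^(1/1.65) = 6.369 ft
h = 1.19 + 6.369 = 7.559 ft

7.56 ft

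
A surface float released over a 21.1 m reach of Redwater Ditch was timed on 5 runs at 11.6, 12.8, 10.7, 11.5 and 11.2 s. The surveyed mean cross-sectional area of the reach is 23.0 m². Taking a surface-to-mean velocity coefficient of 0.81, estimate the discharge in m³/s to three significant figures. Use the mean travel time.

t̄ = (11.6 + 12.8 + 10.7 + 11.5 + 11.2) / 5 = 11.56 s
v_surface = L / t̄ = 21.1 / 11.56 = 1.825 m/s
v_mean = 0.81 × 1.825 = 1.478 m/s
Q = A × v_mean = 23.0 × 1.478 = 34.00 m³/s

34.0 m³/s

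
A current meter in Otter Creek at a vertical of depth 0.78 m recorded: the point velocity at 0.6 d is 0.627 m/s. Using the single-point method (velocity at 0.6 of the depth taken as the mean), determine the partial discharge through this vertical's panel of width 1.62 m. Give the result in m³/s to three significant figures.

v̄ = v₀.₆ = 0.627 m/s
q = v̄ × d × w = 0.6270 × 0.78 × 1.62 = 0.7923 m³/s

0.792 m³/s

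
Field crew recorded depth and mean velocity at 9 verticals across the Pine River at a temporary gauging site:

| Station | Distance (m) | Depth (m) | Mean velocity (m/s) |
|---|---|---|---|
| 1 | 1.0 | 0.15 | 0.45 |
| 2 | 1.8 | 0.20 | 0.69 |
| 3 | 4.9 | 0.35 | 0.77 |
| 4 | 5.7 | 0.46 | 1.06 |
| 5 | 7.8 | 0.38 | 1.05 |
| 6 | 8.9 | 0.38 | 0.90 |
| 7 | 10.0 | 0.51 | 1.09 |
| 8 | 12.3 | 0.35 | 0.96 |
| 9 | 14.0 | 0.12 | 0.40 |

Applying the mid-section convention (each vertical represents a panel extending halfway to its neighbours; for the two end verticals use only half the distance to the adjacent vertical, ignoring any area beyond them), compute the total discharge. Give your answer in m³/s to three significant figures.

4.20 m³/s

w_1 = (1.8 − 1.0)/2 = 0.4 m; q_1 = 0.45 × 0.15 × 0.4 = 0.02700 m³/s
w_2 = (4.9 − 1.0)/2 = 1.95 m; q_2 = 0.69 × 0.20 × 1.95 = 0.2691 m³/s
w_3 = (5.7 − 1.8)/2 = 1.95 m; q_3 = 0.77 × 0.35 × 1.95 = 0.5255 m³/s
w_4 = (7.8 − 4.9)/2 = 1.45 m; q_4 = 1.06 × 0.46 × 1.45 = 0.7070 m³/s
w_5 = (8.9 − 5.7)/2 = 1.6 m; q_5 = 1.05 × 0.38 × 1.6 = 0.6384 m³/s
w_6 = (10.0 − 7.8)/2 = 1.1 m; q_6 = 0.90 × 0.38 × 1.1 = 0.3762 m³/s
w_7 = (12.3 − 8.9)/2 = 1.7 m; q_7 = 1.09 × 0.51 × 1.7 = 0.9450 m³/s
w_8 = (14.0 − 10.0)/2 = 2 m; q_8 = 0.96 × 0.35 × 2 = 0.6720 m³/s
w_9 = (14.0 − 12.3)/2 = 0.85 m; q_9 = 0.40 × 0.12 × 0.85 = 0.04080 m³/s
Q = Σ qᵢ = 4.201 m³/s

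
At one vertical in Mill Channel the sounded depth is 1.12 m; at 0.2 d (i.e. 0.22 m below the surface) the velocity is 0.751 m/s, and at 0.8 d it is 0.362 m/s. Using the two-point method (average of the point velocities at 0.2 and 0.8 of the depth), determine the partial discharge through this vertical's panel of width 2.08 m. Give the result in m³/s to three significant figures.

v̄ = (0.751 + 0.362) / 2 = 0.5565 m/s
q = v̄ × d × w = 0.5565 × 1.12 × 2.08 = 1.296 m³/s

1.30 m³/s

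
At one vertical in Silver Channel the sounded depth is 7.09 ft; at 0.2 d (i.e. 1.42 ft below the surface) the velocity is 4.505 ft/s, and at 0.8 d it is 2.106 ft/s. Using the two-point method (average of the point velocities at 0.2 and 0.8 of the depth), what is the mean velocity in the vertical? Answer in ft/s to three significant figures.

v̄ = (4.505 + 2.106) / 2 = 3.306 ft/s

3.31 ft/s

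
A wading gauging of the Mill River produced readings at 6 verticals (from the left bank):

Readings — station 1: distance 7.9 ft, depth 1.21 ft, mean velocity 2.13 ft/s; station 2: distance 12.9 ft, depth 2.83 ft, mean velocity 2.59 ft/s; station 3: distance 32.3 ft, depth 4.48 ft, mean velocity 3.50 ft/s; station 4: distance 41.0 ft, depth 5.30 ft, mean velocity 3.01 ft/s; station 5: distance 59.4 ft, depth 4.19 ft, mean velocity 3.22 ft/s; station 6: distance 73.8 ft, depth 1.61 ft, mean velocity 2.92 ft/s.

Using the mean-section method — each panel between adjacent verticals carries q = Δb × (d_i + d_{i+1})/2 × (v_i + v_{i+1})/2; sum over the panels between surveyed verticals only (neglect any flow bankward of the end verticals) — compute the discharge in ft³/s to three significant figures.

Panel 1-2: Δb = 5 ft, d̄ = (1.21+2.83)/2 = 2.02, v̄ = (2.13+2.59)/2 = 2.36 → q = 5×2.02×2.36 = 23.84 ft³/s
Panel 2-3: Δb = 19.4 ft, d̄ = (2.83+4.48)/2 = 3.655, v̄ = (2.59+3.50)/2 = 3.045 → q = 19.4×3.655×3.045 = 215.9 ft³/s
Panel 3-4: Δb = 8.7 ft, d̄ = (4.48+5.30)/2 = 4.89, v̄ = (3.50+3.01)/2 = 3.255 → q = 8.7×4.89×3.255 = 138.5 ft³/s
Panel 4-5: Δb = 18.4 ft, d̄ = (5.30+4.19)/2 = 4.745, v̄ = (3.01+3.22)/2 = 3.115 → q = 18.4×4.745×3.115 = 272.0 ft³/s
Panel 5-6: Δb = 14.4 ft, d̄ = (4.19+1.61)/2 = 2.9, v̄ = (3.22+2.92)/2 = 3.07 → q = 14.4×2.9×3.07 = 128.2 ft³/s
Q = Σ q = 778.4 ft³/s

778 ft³/s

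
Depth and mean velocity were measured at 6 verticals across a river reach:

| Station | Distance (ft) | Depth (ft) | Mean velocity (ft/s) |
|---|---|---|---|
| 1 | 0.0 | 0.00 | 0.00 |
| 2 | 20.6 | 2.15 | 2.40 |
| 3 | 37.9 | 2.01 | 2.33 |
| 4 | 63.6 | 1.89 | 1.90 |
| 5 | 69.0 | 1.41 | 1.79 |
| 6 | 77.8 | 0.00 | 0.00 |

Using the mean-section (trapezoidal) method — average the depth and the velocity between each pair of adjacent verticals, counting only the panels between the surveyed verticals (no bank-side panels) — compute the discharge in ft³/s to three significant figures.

240 ft³/s

Panel 1-2: Δb = 20.6 ft, d̄ = (0.00+2.15)/2 = 1.075, v̄ = (0.00+2.40)/2 = 1.2 → q = 20.6×1.075×1.2 = 26.57 ft³/s
Panel 2-3: Δb = 17.3 ft, d̄ = (2.15+2.01)/2 = 2.08, v̄ = (2.40+2.33)/2 = 2.365 → q = 17.3×2.08×2.365 = 85.10 ft³/s
Panel 3-4: Δb = 25.7 ft, d̄ = (2.01+1.89)/2 = 1.95, v̄ = (2.33+1.90)/2 = 2.115 → q = 25.7×1.95×2.115 = 106.0 ft³/s
Panel 4-5: Δb = 5.4 ft, d̄ = (1.89+1.41)/2 = 1.65, v̄ = (1.90+1.79)/2 = 1.845 → q = 5.4×1.65×1.845 = 16.44 ft³/s
Panel 5-6: Δb = 8.8 ft, d̄ = (1.41+0.00)/2 = 0.705, v̄ = (1.79+0.00)/2 = 0.895 → q = 8.8×0.705×0.895 = 5.553 ft³/s
Q = Σ q = 239.7 ft³/s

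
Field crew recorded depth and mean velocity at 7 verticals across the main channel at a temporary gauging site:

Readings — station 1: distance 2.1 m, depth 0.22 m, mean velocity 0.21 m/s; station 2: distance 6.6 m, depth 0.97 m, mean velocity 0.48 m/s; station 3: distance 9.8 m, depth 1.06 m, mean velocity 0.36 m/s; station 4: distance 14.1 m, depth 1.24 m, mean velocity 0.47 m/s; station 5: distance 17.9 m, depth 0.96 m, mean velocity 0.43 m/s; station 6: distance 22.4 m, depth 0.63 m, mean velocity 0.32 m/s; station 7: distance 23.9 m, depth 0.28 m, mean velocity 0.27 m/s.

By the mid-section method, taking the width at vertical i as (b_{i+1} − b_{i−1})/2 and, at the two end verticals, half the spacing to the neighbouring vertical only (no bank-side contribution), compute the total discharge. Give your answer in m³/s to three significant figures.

w_1 = (6.6 − 2.1)/2 = 2.25 m; q_1 = 0.21 × 0.22 × 2.25 = 0.1040 m³/s
w_2 = (9.8 − 2.1)/2 = 3.85 m; q_2 = 0.48 × 0.97 × 3.85 = 1.793 m³/s
w_3 = (14.1 − 6.6)/2 = 3.75 m; q_3 = 0.36 × 1.06 × 3.75 = 1.431 m³/s
w_4 = (17.9 − 9.8)/2 = 4.05 m; q_4 = 0.47 × 1.24 × 4.05 = 2.360 m³/s
w_5 = (22.4 − 14.1)/2 = 4.15 m; q_5 = 0.43 × 0.96 × 4.15 = 1.713 m³/s
w_6 = (23.9 − 17.9)/2 = 3 m; q_6 = 0.32 × 0.63 × 3 = 0.6048 m³/s
w_7 = (23.9 − 22.4)/2 = 0.75 m; q_7 = 0.27 × 0.28 × 0.75 = 0.05670 m³/s
Q = Σ qᵢ = 8.062 m³/s

8.06 m³/s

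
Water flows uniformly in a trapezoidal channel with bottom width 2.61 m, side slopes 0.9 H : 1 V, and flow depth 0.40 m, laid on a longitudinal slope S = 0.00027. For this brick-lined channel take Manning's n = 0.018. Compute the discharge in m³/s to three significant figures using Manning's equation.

A = (b + z·y)·y = (2.61 + 0.9×0.40)×0.40 = 1.188 m²
P = b + 2y√(1+z²) = 2.61 + 2×0.40×√(1+0.9²) = 3.686 m
R = A/P = 1.188/3.686 = 0.3223 m
Q = (1/n)·A·R^(2/3)·S^(1/2) = (1/0.018) × 1.188 × 0.3223^(2/3) × 0.00027^(1/2) = 0.5098 m³/s

0.510 m³/s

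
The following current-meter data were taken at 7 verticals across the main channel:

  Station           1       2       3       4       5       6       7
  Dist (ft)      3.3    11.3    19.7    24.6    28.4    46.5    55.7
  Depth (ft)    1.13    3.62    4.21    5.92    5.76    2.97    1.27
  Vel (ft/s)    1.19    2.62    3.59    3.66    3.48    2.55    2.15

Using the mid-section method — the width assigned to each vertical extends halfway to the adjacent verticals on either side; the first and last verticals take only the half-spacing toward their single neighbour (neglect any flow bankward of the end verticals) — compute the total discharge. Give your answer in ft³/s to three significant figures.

613 ft³/s

w_1 = (11.3 − 3.3)/2 = 4 ft; q_1 = 1.19 × 1.13 × 4 = 5.379 ft³/s
w_2 = (19.7 − 3.3)/2 = 8.2 ft; q_2 = 2.62 × 3.62 × 8.2 = 77.77 ft³/s
w_3 = (24.6 − 11.3)/2 = 6.65 ft; q_3 = 3.59 × 4.21 × 6.65 = 100.5 ft³/s
w_4 = (28.4 − 19.7)/2 = 4.35 ft; q_4 = 3.66 × 5.92 × 4.35 = 94.25 ft³/s
w_5 = (46.5 − 24.6)/2 = 10.95 ft; q_5 = 3.48 × 5.76 × 10.95 = 219.5 ft³/s
w_6 = (55.7 − 28.4)/2 = 13.65 ft; q_6 = 2.55 × 2.97 × 13.65 = 103.4 ft³/s
w_7 = (55.7 − 46.5)/2 = 4.6 ft; q_7 = 2.15 × 1.27 × 4.6 = 12.56 ft³/s
Q = Σ qᵢ = 613.3 ft³/s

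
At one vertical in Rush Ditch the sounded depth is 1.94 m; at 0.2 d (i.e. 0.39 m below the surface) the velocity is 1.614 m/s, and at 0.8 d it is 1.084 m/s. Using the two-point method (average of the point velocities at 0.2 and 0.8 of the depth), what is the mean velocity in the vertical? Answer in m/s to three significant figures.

1.35 m/s

v̄ = (1.614 + 1.084) / 2 = 1.349 m/s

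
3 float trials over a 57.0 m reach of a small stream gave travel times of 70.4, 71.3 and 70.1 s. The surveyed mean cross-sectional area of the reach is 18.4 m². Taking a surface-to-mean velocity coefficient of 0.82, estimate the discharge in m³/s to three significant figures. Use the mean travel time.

12.2 m³/s

t̄ = (70.4 + 71.3 + 70.1) / 3 = 70.6 s
v_surface = L / t̄ = 57.0 / 70.6 = 0.8074 m/s
v_mean = 0.82 × 0.8074 = 0.6620 m/s
Q = A × v_mean = 18.4 × 0.6620 = 12.18 m³/s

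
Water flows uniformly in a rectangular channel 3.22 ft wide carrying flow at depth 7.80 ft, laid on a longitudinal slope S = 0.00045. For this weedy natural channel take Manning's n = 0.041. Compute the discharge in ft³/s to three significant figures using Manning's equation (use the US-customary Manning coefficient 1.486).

23.4 ft³/s

A = b·y = 3.22 × 7.80 = 25.12 ft²
P = b + 2y = 3.22 + 2×7.80 = 18.82 ft
R = A/P = 25.12/18.82 = 1.335 ft
Q = (1.486/n)·A·R^(2/3)·S^(1/2) = (1.486/0.041) × 25.12 × 1.335^(2/3) × 0.00045^(1/2) = 23.41 ft³/s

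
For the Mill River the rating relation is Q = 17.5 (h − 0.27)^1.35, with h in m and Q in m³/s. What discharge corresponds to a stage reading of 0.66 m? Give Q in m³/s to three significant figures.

Q = 17.5 × (0.66 − 0.27)^1.35 = 17.5 × 0.39^1.35 = 4.909 m³/s

4.91 m³/s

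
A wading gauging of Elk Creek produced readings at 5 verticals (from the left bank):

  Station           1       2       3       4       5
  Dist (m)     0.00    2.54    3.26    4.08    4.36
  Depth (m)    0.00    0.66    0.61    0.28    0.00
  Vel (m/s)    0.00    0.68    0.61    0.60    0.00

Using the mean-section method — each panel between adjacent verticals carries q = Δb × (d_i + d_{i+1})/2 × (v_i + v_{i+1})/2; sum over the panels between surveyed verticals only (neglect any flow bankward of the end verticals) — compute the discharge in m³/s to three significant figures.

0.812 m³/s

Panel 1-2: Δb = 2.54 m, d̄ = (0.00+0.66)/2 = 0.33, v̄ = (0.00+0.68)/2 = 0.34 → q = 2.54×0.33×0.34 = 0.2850 m³/s
Panel 2-3: Δb = 0.72 m, d̄ = (0.66+0.61)/2 = 0.635, v̄ = (0.68+0.61)/2 = 0.645 → q = 0.72×0.635×0.645 = 0.2949 m³/s
Panel 3-4: Δb = 0.82 m, d̄ = (0.61+0.28)/2 = 0.445, v̄ = (0.61+0.60)/2 = 0.605 → q = 0.82×0.445×0.605 = 0.2208 m³/s
Panel 4-5: Δb = 0.28 m, d̄ = (0.28+0.00)/2 = 0.14, v̄ = (0.60+0.00)/2 = 0.3 → q = 0.28×0.14×0.3 = 0.01176 m³/s
Q = Σ q = 0.8124 m³/s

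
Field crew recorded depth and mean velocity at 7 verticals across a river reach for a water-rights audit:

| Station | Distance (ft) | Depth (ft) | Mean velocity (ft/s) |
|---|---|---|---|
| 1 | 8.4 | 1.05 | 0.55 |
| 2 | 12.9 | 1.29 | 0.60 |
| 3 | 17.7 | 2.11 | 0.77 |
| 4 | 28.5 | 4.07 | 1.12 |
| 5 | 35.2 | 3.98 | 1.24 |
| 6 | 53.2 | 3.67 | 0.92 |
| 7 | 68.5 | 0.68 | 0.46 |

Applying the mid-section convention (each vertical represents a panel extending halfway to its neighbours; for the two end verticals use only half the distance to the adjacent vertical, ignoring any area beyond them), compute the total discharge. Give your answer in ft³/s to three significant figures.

w_1 = (12.9 − 8.4)/2 = 2.25 ft; q_1 = 0.55 × 1.05 × 2.25 = 1.299 ft³/s
w_2 = (17.7 − 8.4)/2 = 4.65 ft; q_2 = 0.60 × 1.29 × 4.65 = 3.599 ft³/s
w_3 = (28.5 − 12.9)/2 = 7.8 ft; q_3 = 0.77 × 2.11 × 7.8 = 12.67 ft³/s
w_4 = (35.2 − 17.7)/2 = 8.75 ft; q_4 = 1.12 × 4.07 × 8.75 = 39.89 ft³/s
w_5 = (53.2 − 28.5)/2 = 12.35 ft; q_5 = 1.24 × 3.98 × 12.35 = 60.95 ft³/s
w_6 = (68.5 − 35.2)/2 = 16.65 ft; q_6 = 0.92 × 3.67 × 16.65 = 56.22 ft³/s
w_7 = (68.5 − 53.2)/2 = 7.65 ft; q_7 = 0.46 × 0.68 × 7.65 = 2.393 ft³/s
Q = Σ qᵢ = 177.0 ft³/s

177 ft³/s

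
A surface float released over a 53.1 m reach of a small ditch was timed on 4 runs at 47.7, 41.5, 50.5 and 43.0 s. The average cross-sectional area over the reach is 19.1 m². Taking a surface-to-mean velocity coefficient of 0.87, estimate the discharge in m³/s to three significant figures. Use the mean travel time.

t̄ = (47.7 + 41.5 + 50.5 + 43.0) / 4 = 45.675 s
v_surface = L / t̄ = 53.1 / 45.675 = 1.163 m/s
v_mean = 0.87 × 1.163 = 1.011 m/s
Q = A × v_mean = 19.1 × 1.011 = 19.32 m³/s

19.3 m³/s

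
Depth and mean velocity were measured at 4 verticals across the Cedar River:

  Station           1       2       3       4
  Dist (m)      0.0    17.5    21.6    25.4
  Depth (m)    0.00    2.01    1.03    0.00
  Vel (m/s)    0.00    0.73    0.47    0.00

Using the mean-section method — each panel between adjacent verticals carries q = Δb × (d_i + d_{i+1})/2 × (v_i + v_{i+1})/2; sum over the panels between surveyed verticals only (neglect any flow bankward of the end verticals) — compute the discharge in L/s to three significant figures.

Panel 1-2: Δb = 17.5 m, d̄ = (0.00+2.01)/2 = 1.005, v̄ = (0.00+0.73)/2 = 0.365 → q = 17.5×1.005×0.365 = 6.419 m³/s
Panel 2-3: Δb = 4.1 m, d̄ = (2.01+1.03)/2 = 1.52, v̄ = (0.73+0.47)/2 = 0.6 → q = 4.1×1.52×0.6 = 3.739 m³/s
Panel 3-4: Δb = 3.8 m, d̄ = (1.03+0.00)/2 = 0.515, v̄ = (0.47+0.00)/2 = 0.235 → q = 3.8×0.515×0.235 = 0.4599 m³/s
Q = Σ q = 10.62 m³/s
= 10.62 × 1000 = 10620 L/s

10600 L/s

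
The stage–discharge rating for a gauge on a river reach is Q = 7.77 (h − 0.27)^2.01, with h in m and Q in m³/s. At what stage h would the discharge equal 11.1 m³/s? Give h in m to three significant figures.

h − h₀ = (Q/C)^(1/b) = (11.1/7.77)^(1/2.01) = 1.194 m
h = 0.27 + 1.194 = 1.464 m

1.46 m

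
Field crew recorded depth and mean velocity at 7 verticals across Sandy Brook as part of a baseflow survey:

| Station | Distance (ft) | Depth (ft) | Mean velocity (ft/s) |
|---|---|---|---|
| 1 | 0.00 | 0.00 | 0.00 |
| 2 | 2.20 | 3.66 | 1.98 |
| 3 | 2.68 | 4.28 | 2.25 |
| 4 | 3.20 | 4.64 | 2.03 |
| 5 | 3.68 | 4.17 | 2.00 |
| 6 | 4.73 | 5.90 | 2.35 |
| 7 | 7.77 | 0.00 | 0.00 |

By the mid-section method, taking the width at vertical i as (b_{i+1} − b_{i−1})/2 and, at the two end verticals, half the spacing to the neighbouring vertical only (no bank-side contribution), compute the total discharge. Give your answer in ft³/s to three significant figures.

w_2 = (2.68 − 0.00)/2 = 1.34 ft; q_2 = 1.98 × 3.66 × 1.34 = 9.711 ft³/s
w_3 = (3.20 − 2.20)/2 = 0.5 ft; q_3 = 2.25 × 4.28 × 0.5 = 4.815 ft³/s
w_4 = (3.68 − 2.68)/2 = 0.5 ft; q_4 = 2.03 × 4.64 × 0.5 = 4.710 ft³/s
w_5 = (4.73 − 3.20)/2 = 0.765 ft; q_5 = 2.00 × 4.17 × 0.765 = 6.380 ft³/s
w_6 = (7.77 − 3.68)/2 = 2.045 ft; q_6 = 2.35 × 5.90 × 2.045 = 28.35 ft³/s
Stations 1, 7 contribute zero (depth or velocity is 0).
Q = Σ qᵢ = 53.97 ft³/s

54.0 ft³/s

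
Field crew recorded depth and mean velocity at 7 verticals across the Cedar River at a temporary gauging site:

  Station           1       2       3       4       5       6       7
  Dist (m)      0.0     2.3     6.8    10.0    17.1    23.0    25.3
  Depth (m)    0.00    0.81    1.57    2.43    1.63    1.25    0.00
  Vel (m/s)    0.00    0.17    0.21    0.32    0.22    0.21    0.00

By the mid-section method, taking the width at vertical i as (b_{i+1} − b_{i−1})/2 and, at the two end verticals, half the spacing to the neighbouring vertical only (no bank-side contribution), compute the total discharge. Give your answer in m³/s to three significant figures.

9.15 m³/s

w_2 = (6.8 − 0.0)/2 = 3.4 m; q_2 = 0.17 × 0.81 × 3.4 = 0.4682 m³/s
w_3 = (10.0 − 2.3)/2 = 3.85 m; q_3 = 0.21 × 1.57 × 3.85 = 1.269 m³/s
w_4 = (17.1 − 6.8)/2 = 5.15 m; q_4 = 0.32 × 2.43 × 5.15 = 4.005 m³/s
w_5 = (23.0 − 10.0)/2 = 6.5 m; q_5 = 0.22 × 1.63 × 6.5 = 2.331 m³/s
w_6 = (25.3 − 17.1)/2 = 4.1 m; q_6 = 0.21 × 1.25 × 4.1 = 1.076 m³/s
Stations 1, 7 contribute zero (depth or velocity is 0).
Q = Σ qᵢ = 9.149 m³/s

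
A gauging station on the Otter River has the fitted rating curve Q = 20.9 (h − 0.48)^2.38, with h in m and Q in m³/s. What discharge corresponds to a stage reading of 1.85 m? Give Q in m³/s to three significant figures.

Q = 20.9 × (1.85 − 0.48)^2.38 = 20.9 × 1.37^2.38 = 44.21 m³/s

44.2 m³/s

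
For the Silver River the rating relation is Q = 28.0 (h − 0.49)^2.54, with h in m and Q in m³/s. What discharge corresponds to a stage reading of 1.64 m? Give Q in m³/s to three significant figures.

39.9 m³/s

Q = 28.0 × (1.64 − 0.49)^2.54 = 28.0 × 1.15^2.54 = 39.93 m³/s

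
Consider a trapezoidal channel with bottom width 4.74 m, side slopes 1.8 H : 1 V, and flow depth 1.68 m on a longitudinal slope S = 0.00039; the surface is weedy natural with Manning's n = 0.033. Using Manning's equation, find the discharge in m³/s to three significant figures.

8.41 m³/s

A = (b + z·y)·y = (4.74 + 1.8×1.68)×1.68 = 13.04 m²
P = b + 2y√(1+z²) = 4.74 + 2×1.68×√(1+1.8²) = 11.66 m
R = A/P = 13.04/11.66 = 1.119 m
Q = (1/n)·A·R^(2/3)·S^(1/2) = (1/0.033) × 13.04 × 1.119^(2/3) × 0.00039^(1/2) = 8.412 m³/s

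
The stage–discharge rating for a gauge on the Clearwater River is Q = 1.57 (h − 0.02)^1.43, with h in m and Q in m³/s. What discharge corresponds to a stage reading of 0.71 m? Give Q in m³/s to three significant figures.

Q = 1.57 × (0.71 − 0.02)^1.43 = 1.57 × 0.69^1.43 = 0.9235 m³/s

0.924 m³/s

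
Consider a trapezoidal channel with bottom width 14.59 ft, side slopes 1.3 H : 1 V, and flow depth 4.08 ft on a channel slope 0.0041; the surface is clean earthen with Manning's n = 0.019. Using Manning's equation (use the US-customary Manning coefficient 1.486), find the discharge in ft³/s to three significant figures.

A = (b + z·y)·y = (14.59 + 1.3×4.08)×4.08 = 81.17 ft²
P = b + 2y√(1+z²) = 14.59 + 2×4.08×√(1+1.3²) = 27.97 ft
R = A/P = 81.17/27.97 = 2.902 ft
Q = (1.486/n)·A·R^(2/3)·S^(1/2) = (1.486/0.019) × 81.17 × 2.902^(2/3) × 0.0041^(1/2) = 826.9 ft³/s

827 ft³/s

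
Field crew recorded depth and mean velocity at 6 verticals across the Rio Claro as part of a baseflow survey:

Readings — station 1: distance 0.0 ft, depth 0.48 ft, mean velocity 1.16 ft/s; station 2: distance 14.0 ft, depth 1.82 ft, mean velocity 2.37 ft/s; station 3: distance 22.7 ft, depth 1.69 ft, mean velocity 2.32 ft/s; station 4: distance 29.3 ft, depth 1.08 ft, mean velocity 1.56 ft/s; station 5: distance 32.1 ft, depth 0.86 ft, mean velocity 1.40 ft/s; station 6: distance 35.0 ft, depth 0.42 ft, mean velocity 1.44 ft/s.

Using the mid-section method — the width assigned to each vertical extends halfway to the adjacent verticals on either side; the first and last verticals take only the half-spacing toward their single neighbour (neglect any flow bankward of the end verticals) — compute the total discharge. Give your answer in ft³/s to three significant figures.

95.1 ft³/s

w_1 = (14.0 − 0.0)/2 = 7 ft; q_1 = 1.16 × 0.48 × 7 = 3.898 ft³/s
w_2 = (22.7 − 0.0)/2 = 11.35 ft; q_2 = 2.37 × 1.82 × 11.35 = 48.96 ft³/s
w_3 = (29.3 − 14.0)/2 = 7.65 ft; q_3 = 2.32 × 1.69 × 7.65 = 29.99 ft³/s
w_4 = (32.1 − 22.7)/2 = 4.7 ft; q_4 = 1.56 × 1.08 × 4.7 = 7.919 ft³/s
w_5 = (35.0 − 29.3)/2 = 2.85 ft; q_5 = 1.40 × 0.86 × 2.85 = 3.431 ft³/s
w_6 = (35.0 − 32.1)/2 = 1.45 ft; q_6 = 1.44 × 0.42 × 1.45 = 0.8770 ft³/s
Q = Σ qᵢ = 95.08 ft³/s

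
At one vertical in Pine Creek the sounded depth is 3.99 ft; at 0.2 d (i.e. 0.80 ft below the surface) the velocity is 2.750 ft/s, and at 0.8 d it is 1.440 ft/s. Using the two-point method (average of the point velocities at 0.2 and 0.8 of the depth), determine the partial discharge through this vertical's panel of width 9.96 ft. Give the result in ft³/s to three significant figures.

83.3 ft³/s

v̄ = (2.750 + 1.440) / 2 = 2.095 ft/s
q = v̄ × d × w = 2.095 × 3.99 × 9.96 = 83.26 ft³/s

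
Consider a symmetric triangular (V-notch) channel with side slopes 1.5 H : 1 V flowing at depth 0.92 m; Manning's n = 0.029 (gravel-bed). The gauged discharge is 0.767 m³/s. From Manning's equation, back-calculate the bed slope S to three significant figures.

0.00110

A = z·y² = 1.5×0.92² = 1.270 m²
P = 2y√(1+z²) = 2×0.92×√(1+1.5²) = 3.317 m
R = A/P = 1.270/3.317 = 0.3827 m
S = (Q·n / (1·A·R^(2/3)))² = (0.767×0.029 / (1×1.270×0.5272))² = 0.001105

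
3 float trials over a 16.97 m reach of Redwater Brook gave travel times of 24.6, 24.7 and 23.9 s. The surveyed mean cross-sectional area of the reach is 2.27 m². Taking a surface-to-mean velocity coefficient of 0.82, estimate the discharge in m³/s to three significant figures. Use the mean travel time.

1.29 m³/s

t̄ = (24.6 + 24.7 + 23.9) / 3 = 24.4 s
v_surface = L / t̄ = 16.97 / 24.4 = 0.6955 m/s
v_mean = 0.82 × 0.6955 = 0.5703 m/s
Q = A × v_mean = 2.27 × 0.5703 = 1.295 m³/s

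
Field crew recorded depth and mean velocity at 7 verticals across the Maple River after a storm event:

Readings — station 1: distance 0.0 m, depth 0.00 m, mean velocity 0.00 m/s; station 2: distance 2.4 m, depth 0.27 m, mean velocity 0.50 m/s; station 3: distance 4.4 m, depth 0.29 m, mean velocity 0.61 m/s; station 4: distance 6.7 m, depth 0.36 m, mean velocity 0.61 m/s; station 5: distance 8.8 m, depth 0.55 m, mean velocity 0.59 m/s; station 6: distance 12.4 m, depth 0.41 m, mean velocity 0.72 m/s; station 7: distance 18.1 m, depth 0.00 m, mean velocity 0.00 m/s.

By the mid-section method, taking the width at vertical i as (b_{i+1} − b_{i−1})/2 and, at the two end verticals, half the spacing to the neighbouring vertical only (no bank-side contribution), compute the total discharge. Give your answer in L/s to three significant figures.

3460 L/s

w_2 = (4.4 − 0.0)/2 = 2.2 m; q_2 = 0.50 × 0.27 × 2.2 = 0.2970 m³/s
w_3 = (6.7 − 2.4)/2 = 2.15 m; q_3 = 0.61 × 0.29 × 2.15 = 0.3803 m³/s
w_4 = (8.8 − 4.4)/2 = 2.2 m; q_4 = 0.61 × 0.36 × 2.2 = 0.4831 m³/s
w_5 = (12.4 − 6.7)/2 = 2.85 m; q_5 = 0.59 × 0.55 × 2.85 = 0.9248 m³/s
w_6 = (18.1 − 8.8)/2 = 4.65 m; q_6 = 0.72 × 0.41 × 4.65 = 1.373 m³/s
Stations 1, 7 contribute zero (depth or velocity is 0).
Q = Σ qᵢ = 3.458 m³/s
= 3.458 × 1000 = 3458 L/s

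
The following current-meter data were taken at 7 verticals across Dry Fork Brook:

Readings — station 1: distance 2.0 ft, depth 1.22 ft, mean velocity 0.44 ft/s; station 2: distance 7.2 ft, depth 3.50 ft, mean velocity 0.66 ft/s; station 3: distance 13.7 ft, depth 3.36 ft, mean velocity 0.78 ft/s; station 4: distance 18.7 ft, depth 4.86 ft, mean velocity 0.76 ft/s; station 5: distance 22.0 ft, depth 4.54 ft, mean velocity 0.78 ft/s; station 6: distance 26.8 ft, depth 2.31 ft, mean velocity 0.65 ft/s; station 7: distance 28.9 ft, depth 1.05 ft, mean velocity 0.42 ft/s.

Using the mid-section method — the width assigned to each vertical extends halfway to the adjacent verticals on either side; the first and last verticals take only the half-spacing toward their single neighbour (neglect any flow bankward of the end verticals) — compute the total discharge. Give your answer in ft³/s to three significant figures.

w_1 = (7.2 − 2.0)/2 = 2.6 ft; q_1 = 0.44 × 1.22 × 2.6 = 1.396 ft³/s
w_2 = (13.7 − 2.0)/2 = 5.85 ft; q_2 = 0.66 × 3.50 × 5.85 = 13.51 ft³/s
w_3 = (18.7 − 7.2)/2 = 5.75 ft; q_3 = 0.78 × 3.36 × 5.75 = 15.07 ft³/s
w_4 = (22.0 − 13.7)/2 = 4.15 ft; q_4 = 0.76 × 4.86 × 4.15 = 15.33 ft³/s
w_5 = (26.8 − 18.7)/2 = 4.05 ft; q_5 = 0.78 × 4.54 × 4.05 = 14.34 ft³/s
w_6 = (28.9 − 22.0)/2 = 3.45 ft; q_6 = 0.65 × 2.31 × 3.45 = 5.180 ft³/s
w_7 = (28.9 − 26.8)/2 = 1.05 ft; q_7 = 0.42 × 1.05 × 1.05 = 0.4631 ft³/s
Q = Σ qᵢ = 65.29 ft³/s

65.3 ft³/s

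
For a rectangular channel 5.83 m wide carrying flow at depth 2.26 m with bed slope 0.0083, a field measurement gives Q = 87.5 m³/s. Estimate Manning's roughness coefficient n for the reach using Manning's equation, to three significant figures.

A = b·y = 5.83 × 2.26 = 13.18 m²
P = b + 2y = 5.83 + 2×2.26 = 10.35 m
R = A/P = 13.18/10.35 = 1.273 m
n = (1/Q)·A·R^(2/3)·S^(1/2) = (1/87.5) × 13.18 × 1.175 × 0.09110 = 0.01611

0.0161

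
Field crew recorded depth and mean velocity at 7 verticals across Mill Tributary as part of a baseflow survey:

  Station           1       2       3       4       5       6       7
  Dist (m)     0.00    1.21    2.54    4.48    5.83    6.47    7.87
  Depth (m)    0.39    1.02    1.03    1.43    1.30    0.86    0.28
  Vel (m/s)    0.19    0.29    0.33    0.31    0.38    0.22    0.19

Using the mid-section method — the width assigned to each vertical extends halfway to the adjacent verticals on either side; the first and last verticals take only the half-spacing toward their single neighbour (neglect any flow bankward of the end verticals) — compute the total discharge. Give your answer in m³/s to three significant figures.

w_1 = (1.21 − 0.00)/2 = 0.605 m; q_1 = 0.19 × 0.39 × 0.605 = 0.04483 m³/s
w_2 = (2.54 − 0.00)/2 = 1.27 m; q_2 = 0.29 × 1.02 × 1.27 = 0.3757 m³/s
w_3 = (4.48 − 1.21)/2 = 1.635 m; q_3 = 0.33 × 1.03 × 1.635 = 0.5557 m³/s
w_4 = (5.83 − 2.54)/2 = 1.645 m; q_4 = 0.31 × 1.43 × 1.645 = 0.7292 m³/s
w_5 = (6.47 − 4.48)/2 = 0.995 m; q_5 = 0.38 × 1.30 × 0.995 = 0.4915 m³/s
w_6 = (7.87 − 5.83)/2 = 1.02 m; q_6 = 0.22 × 0.86 × 1.02 = 0.1930 m³/s
w_7 = (7.87 − 6.47)/2 = 0.7 m; q_7 = 0.19 × 0.28 × 0.7 = 0.03724 m³/s
Q = Σ qᵢ = 2.427 m³/s

2.43 m³/s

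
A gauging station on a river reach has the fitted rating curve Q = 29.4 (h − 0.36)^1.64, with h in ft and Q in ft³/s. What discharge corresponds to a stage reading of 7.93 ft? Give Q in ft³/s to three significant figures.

Q = 29.4 × (7.93 − 0.36)^1.64 = 29.4 × 7.57^1.64 = 813.0 ft³/s

813 ft³/s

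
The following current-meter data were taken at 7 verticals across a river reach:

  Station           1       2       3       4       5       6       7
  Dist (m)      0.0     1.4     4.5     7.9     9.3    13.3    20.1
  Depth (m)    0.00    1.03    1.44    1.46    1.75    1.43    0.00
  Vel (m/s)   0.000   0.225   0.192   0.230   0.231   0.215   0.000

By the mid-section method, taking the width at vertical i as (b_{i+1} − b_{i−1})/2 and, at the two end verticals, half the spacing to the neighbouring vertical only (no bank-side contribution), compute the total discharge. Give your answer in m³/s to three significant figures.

4.98 m³/s

w_2 = (4.5 − 0.0)/2 = 2.25 m; q_2 = 0.225 × 1.03 × 2.25 = 0.5214 m³/s
w_3 = (7.9 − 1.4)/2 = 3.25 m; q_3 = 0.192 × 1.44 × 3.25 = 0.8986 m³/s
w_4 = (9.3 − 4.5)/2 = 2.4 m; q_4 = 0.230 × 1.46 × 2.4 = 0.8059 m³/s
w_5 = (13.3 − 7.9)/2 = 2.7 m; q_5 = 0.231 × 1.75 × 2.7 = 1.091 m³/s
w_6 = (20.1 − 9.3)/2 = 5.4 m; q_6 = 0.215 × 1.43 × 5.4 = 1.660 m³/s
Stations 1, 7 contribute zero (depth or velocity is 0).
Q = Σ qᵢ = 4.978 m³/s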